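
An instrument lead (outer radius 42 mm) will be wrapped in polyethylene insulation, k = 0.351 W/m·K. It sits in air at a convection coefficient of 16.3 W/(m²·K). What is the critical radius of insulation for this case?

For a cylinder r_cr = k/h = 0.351/16.3
r_cr = 21.5 mm; since the bare radius (42 mm) is above r_cr, any added insulation will reduce heat loss.

r_cr ≈ 21.5 mm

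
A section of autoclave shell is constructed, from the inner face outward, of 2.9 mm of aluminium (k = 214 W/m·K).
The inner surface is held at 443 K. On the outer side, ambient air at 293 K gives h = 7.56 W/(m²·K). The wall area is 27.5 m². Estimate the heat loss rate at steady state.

Q ≈ 31200 W

Series thermal resistances:
R_aluminium = L/(kA) = 0.0029/(214×27.5) = 4.928×10^-7 K/W
R_outer film = 1/(h_o·A) = 1/(7.56×27.5) = 0.00481 K/W
R_total = 0.00481 K/W
Q = ΔT / R_total = 150 / 0.00481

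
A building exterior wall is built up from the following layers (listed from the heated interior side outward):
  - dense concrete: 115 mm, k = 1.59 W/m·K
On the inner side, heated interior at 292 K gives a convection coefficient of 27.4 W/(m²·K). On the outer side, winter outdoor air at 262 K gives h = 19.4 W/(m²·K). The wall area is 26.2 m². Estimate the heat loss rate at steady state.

Q ≈ 4900 W

Thermal resistances in series:
R_inner film = 1/(h_i·A) = 1/(27.4×26.2) = 0.001393 K/W
R_dense concrete = L/(kA) = 0.115/(1.59×26.2) = 0.002761 K/W
R_outer film = 1/(h_o·A) = 1/(19.4×26.2) = 0.001967 K/W
R_total = 0.006121 K/W
Q = ΔT / R_total = 30 / 0.006121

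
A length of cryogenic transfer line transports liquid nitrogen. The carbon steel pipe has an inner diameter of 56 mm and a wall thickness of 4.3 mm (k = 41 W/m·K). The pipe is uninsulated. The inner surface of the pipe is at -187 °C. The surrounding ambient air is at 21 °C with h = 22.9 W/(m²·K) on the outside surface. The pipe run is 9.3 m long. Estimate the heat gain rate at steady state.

Q ≈ 8970 W

For a radial system each layer contributes R = ln(r_out/r_in)/(2πkL); films add R = 1/(hA).
R_carbon steel pipe wall = ln(32.3/28)/(2π×41×9.3) = 5.963×10^-5 K/W
R_outer film = 1/(h_o·2πr_oL) = 1/(22.9×2π×0.0323×9.3) = 0.02314 K/W
R_total = 0.0232 K/W
Q = ΔT/R_total = 208/0.0232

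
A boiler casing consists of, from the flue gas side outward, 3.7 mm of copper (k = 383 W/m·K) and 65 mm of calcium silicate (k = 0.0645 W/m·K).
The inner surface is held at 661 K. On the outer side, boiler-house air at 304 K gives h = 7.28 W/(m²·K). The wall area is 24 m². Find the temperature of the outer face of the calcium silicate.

T ≈ 347 K

Using the resistance-network approach (series):
R_copper = L/(kA) = 0.0037/(383×24) = 4.025×10^-7 K/W
R_calcium silicate = L/(kA) = 0.065/(0.0645×24) = 0.04199 K/W
R_outer film = 1/(h_o·A) = 1/(7.28×24) = 0.005723 K/W
R_total = 0.04771 K/W;  Q = ΔT/R_total = 357/0.04771 = 7482 W
T_interface = T_inner − Q·ΣR(inner→interface) = 661 − 7480×0.04199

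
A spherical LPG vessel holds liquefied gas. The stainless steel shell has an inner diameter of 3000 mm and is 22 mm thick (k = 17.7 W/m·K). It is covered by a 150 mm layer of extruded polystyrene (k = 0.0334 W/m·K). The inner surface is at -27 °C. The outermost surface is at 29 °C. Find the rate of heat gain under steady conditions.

Spherical conduction: R = (1/r_in − 1/r_out)/(4πk) per layer; series-sum.
R_stainless steel shell = (1/1.5 − 1/1.522)/(4π×17.7) = 4.332×10^-5 K/W
R_extruded polystyrene = (1/1.522 − 1/1.672)/(4π×0.0334) = 0.1404 K/W
R_total = 0.1405 K/W
Q = ΔT/R_total = 56/0.1405

Q ≈ 399 W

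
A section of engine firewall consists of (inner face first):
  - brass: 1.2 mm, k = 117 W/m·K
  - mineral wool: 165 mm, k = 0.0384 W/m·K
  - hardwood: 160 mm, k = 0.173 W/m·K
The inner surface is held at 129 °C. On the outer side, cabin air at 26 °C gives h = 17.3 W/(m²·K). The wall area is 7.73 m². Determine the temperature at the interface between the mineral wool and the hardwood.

T ≈ 45.2 °C

Treating each layer as a thermal resistance in series:
R_brass = L/(kA) = 0.0012/(117×7.73) = 1.327×10^-6 K/W
R_mineral wool = L/(kA) = 0.165/(0.0384×7.73) = 0.5559 K/W
R_hardwood = L/(kA) = 0.16/(0.173×7.73) = 0.1196 K/W
R_outer film = 1/(h_o·A) = 1/(17.3×7.73) = 0.007478 K/W
R_total = 0.683 K/W;  Q = ΔT/R_total = 103/0.683 = 150.8 W
T_interface = T_inner − Q·ΣR(inner→interface) = 129 − 151×0.5559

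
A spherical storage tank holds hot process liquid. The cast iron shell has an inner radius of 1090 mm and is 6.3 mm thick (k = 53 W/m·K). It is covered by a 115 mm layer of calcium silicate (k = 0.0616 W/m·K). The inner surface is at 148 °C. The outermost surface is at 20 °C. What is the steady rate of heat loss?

Q ≈ 1140 W

Spherical conduction: R = (1/r_in − 1/r_out)/(4πk) per layer; series-sum.
R_cast iron shell = (1/1.09 − 1/1.0963)/(4π×53) = 7.916×10^-6 K/W
R_calcium silicate = (1/1.0963 − 1/1.2113)/(4π×0.0616) = 0.1119 K/W
R_total = 0.1119 K/W
Q = ΔT/R_total = 128/0.1119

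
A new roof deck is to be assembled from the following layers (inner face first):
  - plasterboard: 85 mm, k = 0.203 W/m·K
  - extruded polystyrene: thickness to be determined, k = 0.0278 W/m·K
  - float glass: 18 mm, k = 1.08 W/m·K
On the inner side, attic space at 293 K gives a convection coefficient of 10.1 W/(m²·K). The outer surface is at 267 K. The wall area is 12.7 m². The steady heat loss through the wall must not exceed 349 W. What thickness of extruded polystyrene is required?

L ≈ 11.4 mm

Using the resistance-network approach (series):
R_inner film = 1/(h_i·A) = 1/(10.1×12.7) = 0.007796 K/W
R_plasterboard = L/(kA) = 0.085/(0.203×12.7) = 0.03297 K/W
R_float glass = L/(kA) = 0.018/(1.08×12.7) = 0.001312 K/W
Sum of the known resistances R_other = 0.04208 K/W
Required total resistance R_tot = ΔT/Q_allow = 26/349 = 0.0745 K/W
R_extruded polystyrene = R_tot − R_other = 0.03242 K/W
L = R·k·A = 0.03242×0.0278×12.7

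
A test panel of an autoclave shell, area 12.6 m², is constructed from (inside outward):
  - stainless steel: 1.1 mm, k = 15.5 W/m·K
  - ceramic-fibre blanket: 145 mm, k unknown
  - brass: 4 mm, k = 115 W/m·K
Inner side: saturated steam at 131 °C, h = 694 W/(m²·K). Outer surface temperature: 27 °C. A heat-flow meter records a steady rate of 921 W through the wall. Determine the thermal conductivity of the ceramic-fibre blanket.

Thermal resistances in series:
R_inner film = 1/(h_i·A) = 1/(694×12.6) = 1.144×10^-4 K/W
R_stainless steel = L/(kA) = 0.0011/(15.5×12.6) = 5.632×10^-6 K/W
R_brass = L/(kA) = 0.004/(115×12.6) = 2.761×10^-6 K/W
Sum of known resistances R_other = 1.228×10^-4 K/W
Total R = ΔT/Q = 104/921 = 0.1129 K/W
R_ceramic-fibre blanket = R_total − R_other = 0.1128 K/W
k = L/(R·A) = 0.145/(0.1128×12.6)

k ≈ 0.102 W/(m·K)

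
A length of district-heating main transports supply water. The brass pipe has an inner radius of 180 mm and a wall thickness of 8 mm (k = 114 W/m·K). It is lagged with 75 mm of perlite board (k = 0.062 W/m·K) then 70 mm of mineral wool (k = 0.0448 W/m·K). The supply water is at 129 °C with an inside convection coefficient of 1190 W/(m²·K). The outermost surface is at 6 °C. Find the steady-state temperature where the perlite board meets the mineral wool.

Cylindrical conduction, so R = ln(r₂/r₁)/(2πkL) per layer, in series:
R_inner film = 1/(h_i·2πr₁L) = 1/(1190×2π×0.18×1) = 7.43×10^-4 K/W
R_brass pipe wall = ln(188/180)/(2π×114×1) = 6.071×10^-5 K/W
R_perlite board = ln(263/188)/(2π×0.062×1) = 0.8618 K/W
R_mineral wool = ln(333/263)/(2π×0.0448×1) = 0.8384 K/W
R_total = 1.701 K/W
Q = ΔT/R_total = 123/1.701
Q = 72.3 W/m
T_interface = T_inner − Q·ΣR(inner→interface) = 129 − 72.3×0.8626

T ≈ 66.6 °C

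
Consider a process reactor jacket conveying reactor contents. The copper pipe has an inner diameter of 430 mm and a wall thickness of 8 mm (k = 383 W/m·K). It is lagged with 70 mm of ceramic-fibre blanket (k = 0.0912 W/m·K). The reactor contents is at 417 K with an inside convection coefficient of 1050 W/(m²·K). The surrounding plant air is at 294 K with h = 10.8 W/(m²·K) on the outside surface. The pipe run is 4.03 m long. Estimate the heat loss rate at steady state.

Q ≈ 940 W

Radial resistances (cylindrical: R_cond = ln(r_o/r_i)/(2πkL), R_conv = 1/(h·2πrL)):
R_inner film = 1/(h_i·2πr₁L) = 1/(1050×2π×0.215×4.03) = 1.749×10^-4 K/W
R_copper pipe wall = ln(223/215)/(2π×383×4.03) = 3.767×10^-6 K/W
R_ceramic-fibre blanket = ln(293/223)/(2π×0.0912×4.03) = 0.1182 K/W
R_outer film = 1/(h_o·2πr_oL) = 1/(10.8×2π×0.293×4.03) = 0.01248 K/W
R_total = 0.1309 K/W
Q = ΔT/R_total = 123/0.1309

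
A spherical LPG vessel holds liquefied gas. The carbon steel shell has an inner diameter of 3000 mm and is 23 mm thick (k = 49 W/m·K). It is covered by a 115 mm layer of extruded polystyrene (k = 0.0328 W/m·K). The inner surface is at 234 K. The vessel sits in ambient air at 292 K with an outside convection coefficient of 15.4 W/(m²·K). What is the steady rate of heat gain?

For a spherical shell R = (1/r₁ − 1/r₂)/(4πk); film R = 1/(h·4πr²). In series:
R_carbon steel shell = (1/1.5 − 1/1.523)/(4π×49) = 1.635×10^-5 K/W
R_extruded polystyrene = (1/1.523 − 1/1.638)/(4π×0.0328) = 0.1118 K/W
R_outer film = 1/(h·4πr_o²) = 1/(15.4×4π×1.638²) = 0.001926 K/W
R_total = 0.1138 K/W
Q = ΔT/R_total = 58/0.1138

Q ≈ 510 W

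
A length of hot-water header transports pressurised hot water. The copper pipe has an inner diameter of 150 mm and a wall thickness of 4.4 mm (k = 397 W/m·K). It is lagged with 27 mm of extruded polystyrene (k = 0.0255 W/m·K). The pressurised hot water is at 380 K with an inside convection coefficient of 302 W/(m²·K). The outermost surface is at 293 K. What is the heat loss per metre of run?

q′ ≈ 47.4 W/m

For a radial system each layer contributes R = ln(r_out/r_in)/(2πkL); films add R = 1/(hA).
R_inner film = 1/(h_i·2πr₁L) = 1/(302×2π×0.075×1) = 0.007027 K/W
R_copper pipe wall = ln(79.4/75)/(2π×397×1) = 2.286×10^-5 K/W
R_extruded polystyrene = ln(106.4/79.4)/(2π×0.0255×1) = 1.827 K/W
R_total = 1.834 K/W
Q = ΔT/R_total = 87/1.834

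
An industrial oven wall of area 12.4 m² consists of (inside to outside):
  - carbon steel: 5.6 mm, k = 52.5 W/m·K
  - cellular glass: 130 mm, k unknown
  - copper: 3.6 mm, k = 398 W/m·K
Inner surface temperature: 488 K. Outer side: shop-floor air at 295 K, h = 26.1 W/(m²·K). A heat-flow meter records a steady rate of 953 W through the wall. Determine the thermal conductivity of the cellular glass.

k ≈ 0.0526 W/(m·K)

Model the wall as resistances in series:
R_carbon steel = L/(kA) = 0.0056/(52.5×12.4) = 8.602×10^-6 K/W
R_copper = L/(kA) = 0.0036/(398×12.4) = 7.295×10^-7 K/W
R_outer film = 1/(h_o·A) = 1/(26.1×12.4) = 0.00309 K/W
Sum of known resistances R_other = 0.003099 K/W
Total R = ΔT/Q = 193/953 = 0.2025 K/W
R_cellular glass = R_total − R_other = 0.1994 K/W
k = L/(R·A) = 0.13/(0.1994×12.4)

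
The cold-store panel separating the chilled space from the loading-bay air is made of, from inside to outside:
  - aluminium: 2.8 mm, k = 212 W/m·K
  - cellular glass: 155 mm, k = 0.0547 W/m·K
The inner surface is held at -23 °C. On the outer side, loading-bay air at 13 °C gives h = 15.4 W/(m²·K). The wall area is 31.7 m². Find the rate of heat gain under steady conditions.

Model the wall as resistances in series:
R_aluminium = L/(kA) = 0.0028/(212×31.7) = 4.166×10^-7 K/W
R_cellular glass = L/(kA) = 0.155/(0.0547×31.7) = 0.08939 K/W
R_outer film = 1/(h_o·A) = 1/(15.4×31.7) = 0.002048 K/W
R_total = 0.09144 K/W
Q = ΔT / R_total = 36 / 0.09144

Q ≈ 394 W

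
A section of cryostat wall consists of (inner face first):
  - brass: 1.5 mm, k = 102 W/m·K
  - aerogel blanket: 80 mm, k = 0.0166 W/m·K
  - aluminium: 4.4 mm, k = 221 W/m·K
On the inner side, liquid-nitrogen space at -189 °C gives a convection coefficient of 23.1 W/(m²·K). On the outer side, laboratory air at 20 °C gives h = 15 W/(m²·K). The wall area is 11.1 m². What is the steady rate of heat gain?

Model the wall as resistances in series:
R_inner film = 1/(h_i·A) = 1/(23.1×11.1) = 0.0039 K/W
R_brass = L/(kA) = 0.0015/(102×11.1) = 1.325×10^-6 K/W
R_aerogel blanket = L/(kA) = 0.08/(0.0166×11.1) = 0.4342 K/W
R_aluminium = L/(kA) = 0.0044/(221×11.1) = 1.794×10^-6 K/W
R_outer film = 1/(h_o·A) = 1/(15×11.1) = 0.006006 K/W
R_total = 0.4441 K/W
Q = ΔT / R_total = 209 / 0.4441

Q ≈ 471 W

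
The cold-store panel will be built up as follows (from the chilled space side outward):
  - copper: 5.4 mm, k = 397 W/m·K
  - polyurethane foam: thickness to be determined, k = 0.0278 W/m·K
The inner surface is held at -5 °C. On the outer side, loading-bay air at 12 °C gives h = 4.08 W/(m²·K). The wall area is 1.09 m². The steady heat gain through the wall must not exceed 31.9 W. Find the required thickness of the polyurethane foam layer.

L ≈ 9.33 mm

Treating each layer as a thermal resistance in series:
R_copper = L/(kA) = 0.0054/(397×1.09) = 1.248×10^-5 K/W
R_outer film = 1/(h_o·A) = 1/(4.08×1.09) = 0.2249 K/W
Sum of the known resistances R_other = 0.2249 K/W
Required total resistance R_tot = ΔT/Q_allow = 17/31.9 = 0.5329 K/W
R_polyurethane foam = R_tot − R_other = 0.308 K/W
L = R·k·A = 0.308×0.0278×1.09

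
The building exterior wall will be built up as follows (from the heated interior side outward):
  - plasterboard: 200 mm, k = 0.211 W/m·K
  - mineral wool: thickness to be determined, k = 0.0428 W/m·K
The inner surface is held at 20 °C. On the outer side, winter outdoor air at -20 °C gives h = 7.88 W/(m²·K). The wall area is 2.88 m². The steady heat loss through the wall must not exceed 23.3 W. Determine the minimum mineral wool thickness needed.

L ≈ 166 mm

Model the wall as resistances in series:
R_plasterboard = L/(kA) = 0.2/(0.211×2.88) = 0.3291 K/W
R_outer film = 1/(h_o·A) = 1/(7.88×2.88) = 0.04406 K/W
Sum of the known resistances R_other = 0.3732 K/W
Required total resistance R_tot = ΔT/Q_allow = 40/23.3 = 1.717 K/W
R_mineral wool = R_tot − R_other = 1.344 K/W
L = R·k·A = 1.344×0.0428×2.88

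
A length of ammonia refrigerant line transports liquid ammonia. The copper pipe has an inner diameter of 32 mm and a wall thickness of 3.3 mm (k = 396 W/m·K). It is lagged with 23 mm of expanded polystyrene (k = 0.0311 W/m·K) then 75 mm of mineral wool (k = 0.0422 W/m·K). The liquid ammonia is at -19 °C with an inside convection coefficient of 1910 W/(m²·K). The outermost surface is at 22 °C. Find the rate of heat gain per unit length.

Treating each annulus and film as a series resistance:
R_inner film = 1/(h_i·2πr₁L) = 1/(1910×2π×0.016×1) = 0.005208 K/W
R_copper pipe wall = ln(19.3/16)/(2π×396×1) = 7.536×10^-5 K/W
R_expanded polystyrene = ln(42.3/19.3)/(2π×0.0311×1) = 4.016 K/W
R_mineral wool = ln(117.3/42.3)/(2π×0.0422×1) = 3.847 K/W
R_total = 7.868 K/W
Q = ΔT/R_total = 41/7.868

q′ ≈ 5.21 W/m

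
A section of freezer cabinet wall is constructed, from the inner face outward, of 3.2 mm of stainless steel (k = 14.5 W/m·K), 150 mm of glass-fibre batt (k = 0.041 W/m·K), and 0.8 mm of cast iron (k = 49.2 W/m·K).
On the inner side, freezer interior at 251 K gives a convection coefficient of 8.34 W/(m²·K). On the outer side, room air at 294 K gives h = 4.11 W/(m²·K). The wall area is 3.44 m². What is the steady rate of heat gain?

Q ≈ 36.8 W

Model the wall as resistances in series:
R_inner film = 1/(h_i·A) = 1/(8.34×3.44) = 0.03486 K/W
R_stainless steel = L/(kA) = 0.0032/(14.5×3.44) = 6.415×10^-5 K/W
R_glass-fibre batt = L/(kA) = 0.15/(0.041×3.44) = 1.064 K/W
R_cast iron = L/(kA) = 0.0008/(49.2×3.44) = 4.727×10^-6 K/W
R_outer film = 1/(h_o·A) = 1/(4.11×3.44) = 0.07073 K/W
R_total = 1.169 K/W
Q = ΔT / R_total = 43 / 1.169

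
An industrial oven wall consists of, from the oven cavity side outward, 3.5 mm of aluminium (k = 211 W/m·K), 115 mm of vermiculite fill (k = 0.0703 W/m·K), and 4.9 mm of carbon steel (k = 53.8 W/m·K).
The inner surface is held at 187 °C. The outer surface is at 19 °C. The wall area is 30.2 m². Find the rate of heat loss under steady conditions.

Thermal resistances in series:
R_aluminium = L/(kA) = 0.0035/(211×30.2) = 5.493×10^-7 K/W
R_vermiculite fill = L/(kA) = 0.115/(0.0703×30.2) = 0.05417 K/W
R_carbon steel = L/(kA) = 0.0049/(53.8×30.2) = 3.016×10^-6 K/W
R_total = 0.05417 K/W
Q = ΔT / R_total = 168 / 0.05417

Q ≈ 3100 W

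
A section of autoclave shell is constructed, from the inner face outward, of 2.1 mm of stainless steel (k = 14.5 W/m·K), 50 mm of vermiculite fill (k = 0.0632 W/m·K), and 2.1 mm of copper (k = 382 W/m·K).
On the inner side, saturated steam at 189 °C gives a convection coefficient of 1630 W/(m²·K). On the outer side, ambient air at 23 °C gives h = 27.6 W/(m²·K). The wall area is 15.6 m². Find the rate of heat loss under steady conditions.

Series thermal resistances:
R_inner film = 1/(h_i·A) = 1/(1630×15.6) = 3.933×10^-5 K/W
R_stainless steel = L/(kA) = 0.0021/(14.5×15.6) = 9.284×10^-6 K/W
R_vermiculite fill = L/(kA) = 0.05/(0.0632×15.6) = 0.05071 K/W
R_copper = L/(kA) = 0.0021/(382×15.6) = 3.524×10^-7 K/W
R_outer film = 1/(h_o·A) = 1/(27.6×15.6) = 0.002323 K/W
R_total = 0.05309 K/W
Q = ΔT / R_total = 166 / 0.05309

Q ≈ 3130 W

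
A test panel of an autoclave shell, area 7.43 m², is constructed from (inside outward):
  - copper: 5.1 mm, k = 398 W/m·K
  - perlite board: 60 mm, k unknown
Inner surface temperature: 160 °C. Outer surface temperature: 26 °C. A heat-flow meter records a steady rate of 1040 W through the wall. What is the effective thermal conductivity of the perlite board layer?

Treating each layer as a thermal resistance in series:
R_copper = L/(kA) = 0.0051/(398×7.43) = 1.725×10^-6 K/W
Sum of known resistances R_other = 1.725×10^-6 K/W
Total R = ΔT/Q = 134/1040 = 0.1288 K/W
R_perlite board = R_total − R_other = 0.1288 K/W
k = L/(R·A) = 0.06/(0.1288×7.43)

k ≈ 0.0627 W/(m·K)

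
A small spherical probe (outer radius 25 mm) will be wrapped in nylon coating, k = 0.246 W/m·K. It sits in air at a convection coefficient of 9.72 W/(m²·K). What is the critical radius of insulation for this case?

r_cr ≈ 50.6 mm

For a sphere r_cr = 2k/h = 2×0.246/9.72
r_cr = 50.6 mm; since the bare radius (25 mm) is below r_cr, adding a thin layer of insulation will *increase* heat loss.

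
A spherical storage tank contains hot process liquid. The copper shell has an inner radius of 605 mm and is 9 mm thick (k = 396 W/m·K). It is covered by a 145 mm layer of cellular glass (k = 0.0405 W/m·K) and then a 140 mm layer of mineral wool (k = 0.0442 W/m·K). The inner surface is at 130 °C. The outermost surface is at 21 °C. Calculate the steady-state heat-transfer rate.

For a spherical shell R = (1/r₁ − 1/r₂)/(4πk); film R = 1/(h·4πr²). In series:
R_copper shell = (1/0.605 − 1/0.614)/(4π×396) = 4.869×10^-6 K/W
R_cellular glass = (1/0.614 − 1/0.759)/(4π×0.0405) = 0.6114 K/W
R_mineral wool = (1/0.759 − 1/0.899)/(4π×0.0442) = 0.3694 K/W
R_total = 0.9808 K/W
Q = ΔT/R_total = 109/0.9808

Q ≈ 111 W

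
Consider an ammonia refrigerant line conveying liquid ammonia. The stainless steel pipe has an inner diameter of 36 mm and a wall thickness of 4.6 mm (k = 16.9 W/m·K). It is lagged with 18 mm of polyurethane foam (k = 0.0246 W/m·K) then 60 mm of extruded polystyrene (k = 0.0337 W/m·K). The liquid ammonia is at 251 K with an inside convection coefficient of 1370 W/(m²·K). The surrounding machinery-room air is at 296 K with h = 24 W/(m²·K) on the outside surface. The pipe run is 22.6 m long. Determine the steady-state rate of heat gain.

Per-layer cylindrical resistances, series-summed:
R_inner film = 1/(h_i·2πr₁L) = 1/(1370×2π×0.018×22.6) = 2.856×10^-4 K/W
R_stainless steel pipe wall = ln(22.6/18)/(2π×16.9×22.6) = 9.483×10^-5 K/W
R_polyurethane foam = ln(40.6/22.6)/(2π×0.0246×22.6) = 0.1677 K/W
R_extruded polystyrene = ln(100.6/40.6)/(2π×0.0337×22.6) = 0.1896 K/W
R_outer film = 1/(h_o·2πr_oL) = 1/(24×2π×0.1006×22.6) = 0.002917 K/W
R_total = 0.3606 K/W
Q = ΔT/R_total = 45/0.3606

Q ≈ 125 W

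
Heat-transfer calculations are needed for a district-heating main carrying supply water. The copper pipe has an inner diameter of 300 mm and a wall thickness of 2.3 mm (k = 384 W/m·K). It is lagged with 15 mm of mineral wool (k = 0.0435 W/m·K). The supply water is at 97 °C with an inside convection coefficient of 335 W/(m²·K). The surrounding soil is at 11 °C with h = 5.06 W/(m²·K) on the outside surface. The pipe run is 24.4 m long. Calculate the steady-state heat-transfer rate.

Q ≈ 3920 W

Cylindrical conduction, so R = ln(r₂/r₁)/(2πkL) per layer, in series:
R_inner film = 1/(h_i·2πr₁L) = 1/(335×2π×0.15×24.4) = 1.298×10^-4 K/W
R_copper pipe wall = ln(152.3/150)/(2π×384×24.4) = 2.585×10^-7 K/W
R_mineral wool = ln(167.3/152.3)/(2π×0.0435×24.4) = 0.01409 K/W
R_outer film = 1/(h_o·2πr_oL) = 1/(5.06×2π×0.1673×24.4) = 0.007705 K/W
R_total = 0.02192 K/W
Q = ΔT/R_total = 86/0.02192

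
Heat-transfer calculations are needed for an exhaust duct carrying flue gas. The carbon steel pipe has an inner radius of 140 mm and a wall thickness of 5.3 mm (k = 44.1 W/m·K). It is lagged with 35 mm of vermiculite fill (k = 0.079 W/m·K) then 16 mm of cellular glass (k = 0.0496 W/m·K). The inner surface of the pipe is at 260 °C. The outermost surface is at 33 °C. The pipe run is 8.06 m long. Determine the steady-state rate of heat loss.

Cylindrical conduction, so R = ln(r₂/r₁)/(2πkL) per layer, in series:
R_carbon steel pipe wall = ln(145.3/140)/(2π×44.1×8.06) = 1.664×10^-5 K/W
R_vermiculite fill = ln(180.3/145.3)/(2π×0.079×8.06) = 0.05395 K/W
R_cellular glass = ln(196.3/180.3)/(2π×0.0496×8.06) = 0.03385 K/W
R_total = 0.08781 K/W
Q = ΔT/R_total = 227/0.08781

Q ≈ 2590 W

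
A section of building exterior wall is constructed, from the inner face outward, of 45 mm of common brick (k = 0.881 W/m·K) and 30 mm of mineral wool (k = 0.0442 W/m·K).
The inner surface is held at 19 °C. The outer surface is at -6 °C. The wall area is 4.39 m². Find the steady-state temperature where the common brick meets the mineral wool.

Thermal resistances in series:
R_common brick = L/(kA) = 0.045/(0.881×4.39) = 0.01164 K/W
R_mineral wool = L/(kA) = 0.03/(0.0442×4.39) = 0.1546 K/W
R_total = 0.1662 K/W;  Q = ΔT/R_total = 25/0.1662 = 150.4 W
T_interface = T_inner − Q·ΣR(inner→interface) = 19 − 150×0.01164

T ≈ 17.3 °C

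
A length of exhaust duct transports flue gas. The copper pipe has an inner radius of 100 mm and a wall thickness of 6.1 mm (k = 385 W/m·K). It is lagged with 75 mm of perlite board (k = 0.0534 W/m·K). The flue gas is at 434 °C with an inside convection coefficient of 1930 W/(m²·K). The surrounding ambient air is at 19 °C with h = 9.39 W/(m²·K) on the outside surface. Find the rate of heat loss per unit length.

q′ ≈ 246 W/m

For a radial system each layer contributes R = ln(r_out/r_in)/(2πkL); films add R = 1/(hA).
R_inner film = 1/(h_i·2πr₁L) = 1/(1930×2π×0.1×1) = 8.246×10^-4 K/W
R_copper pipe wall = ln(106.1/100)/(2π×385×1) = 2.448×10^-5 K/W
R_perlite board = ln(181.1/106.1)/(2π×0.0534×1) = 1.594 K/W
R_outer film = 1/(h_o·2πr_oL) = 1/(9.39×2π×0.1811×1) = 0.09359 K/W
R_total = 1.688 K/W
Q = ΔT/R_total = 415/1.688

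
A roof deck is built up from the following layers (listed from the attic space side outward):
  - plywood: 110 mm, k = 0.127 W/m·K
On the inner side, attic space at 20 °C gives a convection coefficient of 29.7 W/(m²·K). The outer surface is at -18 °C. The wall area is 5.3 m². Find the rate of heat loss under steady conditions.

Thermal resistances in series:
R_inner film = 1/(h_i·A) = 1/(29.7×5.3) = 0.006353 K/W
R_plywood = L/(kA) = 0.11/(0.127×5.3) = 0.1634 K/W
R_total = 0.1698 K/W
Q = ΔT / R_total = 38 / 0.1698

Q ≈ 224 W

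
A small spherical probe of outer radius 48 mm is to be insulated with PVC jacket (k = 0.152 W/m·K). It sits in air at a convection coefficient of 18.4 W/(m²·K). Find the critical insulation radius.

r_cr ≈ 16.5 mm

For a sphere r_cr = 2k/h = 2×0.152/18.4
r_cr = 16.5 mm; since the bare radius (48 mm) is above r_cr, any added insulation will reduce heat loss.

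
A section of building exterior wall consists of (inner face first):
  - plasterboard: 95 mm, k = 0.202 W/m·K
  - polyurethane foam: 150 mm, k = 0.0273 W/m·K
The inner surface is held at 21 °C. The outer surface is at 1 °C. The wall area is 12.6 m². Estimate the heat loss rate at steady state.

Using the resistance-network approach (series):
R_plasterboard = L/(kA) = 0.095/(0.202×12.6) = 0.03733 K/W
R_polyurethane foam = L/(kA) = 0.15/(0.0273×12.6) = 0.4361 K/W
R_total = 0.4734 K/W
Q = ΔT / R_total = 20 / 0.4734

Q ≈ 42.2 W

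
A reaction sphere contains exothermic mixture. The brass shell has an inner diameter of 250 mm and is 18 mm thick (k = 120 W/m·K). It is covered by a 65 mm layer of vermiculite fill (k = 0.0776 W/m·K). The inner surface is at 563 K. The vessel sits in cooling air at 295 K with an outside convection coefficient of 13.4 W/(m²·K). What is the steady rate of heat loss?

For a spherical shell R = (1/r₁ − 1/r₂)/(4πk); film R = 1/(h·4πr²). In series:
R_brass shell = (1/0.125 − 1/0.143)/(4π×120) = 6.678×10^-4 K/W
R_vermiculite fill = (1/0.143 − 1/0.208)/(4π×0.0776) = 2.241 K/W
R_outer film = 1/(h·4πr_o²) = 1/(13.4×4π×0.208²) = 0.1373 K/W
R_total = 2.379 K/W
Q = ΔT/R_total = 268/2.379

Q ≈ 113 W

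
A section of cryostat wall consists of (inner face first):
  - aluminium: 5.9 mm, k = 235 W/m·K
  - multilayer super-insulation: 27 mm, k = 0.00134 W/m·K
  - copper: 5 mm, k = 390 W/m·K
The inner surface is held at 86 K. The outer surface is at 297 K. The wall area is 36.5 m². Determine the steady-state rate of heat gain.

Q ≈ 382 W

Thermal resistances in series:
R_aluminium = L/(kA) = 0.0059/(235×36.5) = 6.878×10^-7 K/W
R_multilayer super-insulation = L/(kA) = 0.027/(0.00134×36.5) = 0.552 K/W
R_copper = L/(kA) = 0.005/(390×36.5) = 3.512×10^-7 K/W
R_total = 0.552 K/W
Q = ΔT / R_total = 211 / 0.552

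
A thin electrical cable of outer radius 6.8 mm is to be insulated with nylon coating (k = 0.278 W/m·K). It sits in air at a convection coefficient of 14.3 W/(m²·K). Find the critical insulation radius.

For a cylinder r_cr = k/h = 0.278/14.3
r_cr = 19.4 mm; since the bare radius (6.8 mm) is below r_cr, adding a thin layer of insulation will *increase* heat loss.

r_cr ≈ 19.4 mm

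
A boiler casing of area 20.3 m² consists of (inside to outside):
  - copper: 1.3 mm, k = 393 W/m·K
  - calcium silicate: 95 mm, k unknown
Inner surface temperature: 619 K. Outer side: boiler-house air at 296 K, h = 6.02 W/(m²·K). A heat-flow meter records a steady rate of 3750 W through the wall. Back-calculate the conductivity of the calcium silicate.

Thermal resistances in series:
R_copper = L/(kA) = 0.0013/(393×20.3) = 1.63×10^-7 K/W
R_outer film = 1/(h_o·A) = 1/(6.02×20.3) = 0.008183 K/W
Sum of known resistances R_other = 0.008183 K/W
Total R = ΔT/Q = 323/3750 = 0.08613 K/W
R_calcium silicate = R_total − R_other = 0.07795 K/W
k = L/(R·A) = 0.095/(0.07795×20.3)

k ≈ 0.06 W/(m·K)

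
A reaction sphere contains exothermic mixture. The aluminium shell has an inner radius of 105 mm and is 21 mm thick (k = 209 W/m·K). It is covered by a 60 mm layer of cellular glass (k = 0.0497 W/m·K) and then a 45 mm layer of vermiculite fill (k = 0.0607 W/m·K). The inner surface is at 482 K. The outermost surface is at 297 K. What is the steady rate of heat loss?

For a spherical shell R = (1/r₁ − 1/r₂)/(4πk); film R = 1/(h·4πr²). In series:
R_aluminium shell = (1/0.105 − 1/0.126)/(4π×209) = 6.044×10^-4 K/W
R_cellular glass = (1/0.126 − 1/0.186)/(4π×0.0497) = 4.099 K/W
R_vermiculite fill = (1/0.186 − 1/0.231)/(4π×0.0607) = 1.373 K/W
R_total = 5.473 K/W
Q = ΔT/R_total = 185/5.473

Q ≈ 33.8 W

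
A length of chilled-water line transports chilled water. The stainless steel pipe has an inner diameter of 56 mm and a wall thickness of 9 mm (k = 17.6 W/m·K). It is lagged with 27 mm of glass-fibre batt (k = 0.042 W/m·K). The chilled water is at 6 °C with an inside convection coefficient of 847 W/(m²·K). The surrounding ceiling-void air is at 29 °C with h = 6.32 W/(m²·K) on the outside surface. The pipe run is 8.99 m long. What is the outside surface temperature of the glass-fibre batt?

Treating each annulus and film as a series resistance:
R_inner film = 1/(h_i·2πr₁L) = 1/(847×2π×0.028×8.99) = 7.465×10^-4 K/W
R_stainless steel pipe wall = ln(37/28)/(2π×17.6×8.99) = 2.804×10^-4 K/W
R_glass-fibre batt = ln(64/37)/(2π×0.042×8.99) = 0.231 K/W
R_outer film = 1/(h_o·2πr_oL) = 1/(6.32×2π×0.064×8.99) = 0.04377 K/W
R_total = 0.2758 K/W
Q = ΔT/R_total = 23/0.2758
Q = 83.4 W
T_interface = T_inner + Q·ΣR(inner→interface) = 6 + 83.4×0.232

T ≈ 25.3 °C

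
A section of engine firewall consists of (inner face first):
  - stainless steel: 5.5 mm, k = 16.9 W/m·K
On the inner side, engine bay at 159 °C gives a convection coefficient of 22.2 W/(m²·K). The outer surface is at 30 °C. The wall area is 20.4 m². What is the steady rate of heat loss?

Q ≈ 58000 W

Series thermal resistances:
R_inner film = 1/(h_i·A) = 1/(22.2×20.4) = 0.002208 K/W
R_stainless steel = L/(kA) = 0.0055/(16.9×20.4) = 1.595×10^-5 K/W
R_total = 0.002224 K/W
Q = ΔT / R_total = 129 / 0.002224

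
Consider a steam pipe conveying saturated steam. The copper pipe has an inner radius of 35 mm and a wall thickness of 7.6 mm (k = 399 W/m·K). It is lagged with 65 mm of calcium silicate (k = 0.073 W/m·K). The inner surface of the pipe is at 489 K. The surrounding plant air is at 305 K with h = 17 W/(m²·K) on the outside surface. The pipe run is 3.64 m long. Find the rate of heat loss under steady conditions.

For a radial system each layer contributes R = ln(r_out/r_in)/(2πkL); films add R = 1/(hA).
R_copper pipe wall = ln(42.6/35)/(2π×399×3.64) = 2.153×10^-5 K/W
R_calcium silicate = ln(107.6/42.6)/(2π×0.073×3.64) = 0.555 K/W
R_outer film = 1/(h_o·2πr_oL) = 1/(17×2π×0.1076×3.64) = 0.0239 K/W
R_total = 0.5789 K/W
Q = ΔT/R_total = 184/0.5789

Q ≈ 318 W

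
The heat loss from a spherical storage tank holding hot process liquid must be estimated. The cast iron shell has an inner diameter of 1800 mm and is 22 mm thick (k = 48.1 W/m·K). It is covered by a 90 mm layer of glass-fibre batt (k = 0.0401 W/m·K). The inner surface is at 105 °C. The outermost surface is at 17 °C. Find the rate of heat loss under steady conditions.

Each spherical layer contributes R = (1/r_i − 1/r_o)/(4πk):
R_cast iron shell = (1/0.9 − 1/0.922)/(4π×48.1) = 4.386×10^-5 K/W
R_glass-fibre batt = (1/0.922 − 1/1.012)/(4π×0.0401) = 0.1914 K/W
R_total = 0.1915 K/W
Q = ΔT/R_total = 88/0.1915

Q ≈ 460 W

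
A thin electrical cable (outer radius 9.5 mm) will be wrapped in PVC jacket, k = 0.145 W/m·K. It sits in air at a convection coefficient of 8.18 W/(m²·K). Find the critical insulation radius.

r_cr ≈ 17.7 mm

For a cylinder r_cr = k/h = 0.145/8.18
r_cr = 17.7 mm; since the bare radius (9.5 mm) is below r_cr, adding a thin layer of insulation will *increase* heat loss.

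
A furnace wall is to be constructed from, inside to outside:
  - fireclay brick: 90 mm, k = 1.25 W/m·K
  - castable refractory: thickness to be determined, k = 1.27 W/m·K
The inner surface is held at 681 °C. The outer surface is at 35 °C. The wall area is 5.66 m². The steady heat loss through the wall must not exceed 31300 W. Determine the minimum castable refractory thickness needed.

Thermal resistances in series:
R_fireclay brick = L/(kA) = 0.09/(1.25×5.66) = 0.01272 K/W
Sum of the known resistances R_other = 0.01272 K/W
Required total resistance R_tot = ΔT/Q_allow = 646/31300 = 0.02064 K/W
R_castable refractory = R_tot − R_other = 0.007918 K/W
L = R·k·A = 0.007918×1.27×5.66

L ≈ 56.9 mm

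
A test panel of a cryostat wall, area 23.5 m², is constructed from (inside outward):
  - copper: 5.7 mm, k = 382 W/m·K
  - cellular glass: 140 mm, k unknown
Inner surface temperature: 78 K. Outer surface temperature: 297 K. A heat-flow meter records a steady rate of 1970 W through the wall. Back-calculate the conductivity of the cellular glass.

Thermal resistances in series:
R_copper = L/(kA) = 0.0057/(382×23.5) = 6.35×10^-7 K/W
Sum of known resistances R_other = 6.35×10^-7 K/W
Total R = ΔT/Q = 219/1970 = 0.1112 K/W
R_cellular glass = R_total − R_other = 0.1112 K/W
k = L/(R·A) = 0.14/(0.1112×23.5)

k ≈ 0.0536 W/(m·K)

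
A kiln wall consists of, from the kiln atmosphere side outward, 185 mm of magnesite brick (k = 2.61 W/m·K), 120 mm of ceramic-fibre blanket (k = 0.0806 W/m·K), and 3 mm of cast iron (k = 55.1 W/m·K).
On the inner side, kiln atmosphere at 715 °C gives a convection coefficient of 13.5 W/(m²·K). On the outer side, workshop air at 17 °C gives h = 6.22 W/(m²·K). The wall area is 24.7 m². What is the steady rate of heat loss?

Model the wall as resistances in series:
R_inner film = 1/(h_i·A) = 1/(13.5×24.7) = 0.002999 K/W
R_magnesite brick = L/(kA) = 0.185/(2.61×24.7) = 0.00287 K/W
R_ceramic-fibre blanket = L/(kA) = 0.12/(0.0806×24.7) = 0.06028 K/W
R_cast iron = L/(kA) = 0.003/(55.1×24.7) = 2.204×10^-6 K/W
R_outer film = 1/(h_o·A) = 1/(6.22×24.7) = 0.006509 K/W
R_total = 0.07266 K/W
Q = ΔT / R_total = 698 / 0.07266

Q ≈ 9610 W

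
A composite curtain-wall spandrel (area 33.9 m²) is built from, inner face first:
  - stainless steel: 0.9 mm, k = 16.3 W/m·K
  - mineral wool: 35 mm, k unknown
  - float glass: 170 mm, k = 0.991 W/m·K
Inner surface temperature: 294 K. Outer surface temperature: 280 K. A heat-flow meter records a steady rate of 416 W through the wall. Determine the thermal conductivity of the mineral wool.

k ≈ 0.0361 W/(m·K)

Thermal resistances in series:
R_stainless steel = L/(kA) = 0.0009/(16.3×33.9) = 1.629×10^-6 K/W
R_float glass = L/(kA) = 0.17/(0.991×33.9) = 0.00506 K/W
Sum of known resistances R_other = 0.005062 K/W
Total R = ΔT/Q = 14/416 = 0.03365 K/W
R_mineral wool = R_total − R_other = 0.02859 K/W
k = L/(R·A) = 0.035/(0.02859×33.9)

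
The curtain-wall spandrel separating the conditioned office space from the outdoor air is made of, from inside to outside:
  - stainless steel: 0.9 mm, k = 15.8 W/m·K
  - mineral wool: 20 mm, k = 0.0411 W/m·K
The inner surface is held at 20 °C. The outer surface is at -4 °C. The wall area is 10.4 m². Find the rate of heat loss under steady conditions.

Using the resistance-network approach (series):
R_stainless steel = L/(kA) = 0.0009/(15.8×10.4) = 5.477×10^-6 K/W
R_mineral wool = L/(kA) = 0.02/(0.0411×10.4) = 0.04679 K/W
R_total = 0.0468 K/W
Q = ΔT / R_total = 24 / 0.0468

Q ≈ 513 W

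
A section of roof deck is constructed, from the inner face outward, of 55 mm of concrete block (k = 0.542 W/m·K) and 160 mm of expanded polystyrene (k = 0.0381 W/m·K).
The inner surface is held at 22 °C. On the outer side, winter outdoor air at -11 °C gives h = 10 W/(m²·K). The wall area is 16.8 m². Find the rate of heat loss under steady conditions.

Series thermal resistances:
R_concrete block = L/(kA) = 0.055/(0.542×16.8) = 0.00604 K/W
R_expanded polystyrene = L/(kA) = 0.16/(0.0381×16.8) = 0.25 K/W
R_outer film = 1/(h_o·A) = 1/(10×16.8) = 0.005952 K/W
R_total = 0.262 K/W
Q = ΔT / R_total = 33 / 0.262

Q ≈ 126 W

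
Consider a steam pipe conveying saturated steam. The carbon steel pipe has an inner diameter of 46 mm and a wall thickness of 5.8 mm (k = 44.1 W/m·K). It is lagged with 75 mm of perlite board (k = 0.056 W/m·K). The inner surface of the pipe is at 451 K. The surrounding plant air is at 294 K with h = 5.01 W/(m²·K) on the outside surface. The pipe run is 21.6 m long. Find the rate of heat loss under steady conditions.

Cylindrical conduction, so R = ln(r₂/r₁)/(2πkL) per layer, in series:
R_carbon steel pipe wall = ln(28.8/23)/(2π×44.1×21.6) = 3.757×10^-5 K/W
R_perlite board = ln(103.8/28.8)/(2π×0.056×21.6) = 0.1687 K/W
R_outer film = 1/(h_o·2πr_oL) = 1/(5.01×2π×0.1038×21.6) = 0.01417 K/W
R_total = 0.1829 K/W
Q = ΔT/R_total = 157/0.1829

Q ≈ 858 W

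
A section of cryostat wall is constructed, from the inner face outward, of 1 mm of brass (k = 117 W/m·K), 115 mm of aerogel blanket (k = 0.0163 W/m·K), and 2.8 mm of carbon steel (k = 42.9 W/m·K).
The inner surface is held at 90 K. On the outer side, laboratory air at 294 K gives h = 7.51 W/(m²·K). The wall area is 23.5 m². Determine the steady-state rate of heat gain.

Treating each layer as a thermal resistance in series:
R_brass = L/(kA) = 0.001/(117×23.5) = 3.637×10^-7 K/W
R_aerogel blanket = L/(kA) = 0.115/(0.0163×23.5) = 0.3002 K/W
R_carbon steel = L/(kA) = 0.0028/(42.9×23.5) = 2.777×10^-6 K/W
R_outer film = 1/(h_o·A) = 1/(7.51×23.5) = 0.005666 K/W
R_total = 0.3059 K/W
Q = ΔT / R_total = 204 / 0.3059

Q ≈ 667 W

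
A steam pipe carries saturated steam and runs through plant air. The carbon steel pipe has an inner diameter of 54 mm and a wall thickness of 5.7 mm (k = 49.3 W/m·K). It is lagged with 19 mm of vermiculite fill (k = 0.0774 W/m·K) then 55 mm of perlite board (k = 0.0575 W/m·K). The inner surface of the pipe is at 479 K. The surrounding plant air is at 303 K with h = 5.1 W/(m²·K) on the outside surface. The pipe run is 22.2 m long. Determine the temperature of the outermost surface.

T ≈ 319 K

Treating each annulus and film as a series resistance:
R_carbon steel pipe wall = ln(32.7/27)/(2π×49.3×22.2) = 2.785×10^-5 K/W
R_vermiculite fill = ln(51.7/32.7)/(2π×0.0774×22.2) = 0.04243 K/W
R_perlite board = ln(106.7/51.7)/(2π×0.0575×22.2) = 0.09034 K/W
R_outer film = 1/(h_o·2πr_oL) = 1/(5.1×2π×0.1067×22.2) = 0.01317 K/W
R_total = 0.146 K/W
Q = ΔT/R_total = 176/0.146
Q = 1210 W
T_interface = T_inner − Q·ΣR(inner→interface) = 479 − 1210×0.1328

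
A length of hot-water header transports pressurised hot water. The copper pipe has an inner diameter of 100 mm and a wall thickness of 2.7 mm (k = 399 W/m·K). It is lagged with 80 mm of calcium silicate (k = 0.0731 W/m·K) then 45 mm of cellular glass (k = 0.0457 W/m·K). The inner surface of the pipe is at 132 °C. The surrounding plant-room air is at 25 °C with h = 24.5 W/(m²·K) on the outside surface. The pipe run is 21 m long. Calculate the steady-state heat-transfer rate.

Q ≈ 733 W

Radial resistances (cylindrical: R_cond = ln(r_o/r_i)/(2πkL), R_conv = 1/(h·2πrL)):
R_copper pipe wall = ln(52.7/50)/(2π×399×21) = 9.99×10^-7 K/W
R_calcium silicate = ln(132.7/52.7)/(2π×0.0731×21) = 0.09574 K/W
R_cellular glass = ln(177.7/132.7)/(2π×0.0457×21) = 0.04843 K/W
R_outer film = 1/(h_o·2πr_oL) = 1/(24.5×2π×0.1777×21) = 0.001741 K/W
R_total = 0.1459 K/W
Q = ΔT/R_total = 107/0.1459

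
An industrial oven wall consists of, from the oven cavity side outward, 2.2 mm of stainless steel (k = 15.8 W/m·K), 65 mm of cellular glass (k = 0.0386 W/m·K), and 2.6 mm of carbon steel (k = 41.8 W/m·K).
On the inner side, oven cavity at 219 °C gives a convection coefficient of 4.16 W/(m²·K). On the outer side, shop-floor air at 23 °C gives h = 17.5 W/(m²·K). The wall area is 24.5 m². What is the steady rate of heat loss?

Q ≈ 2420 W

Using the resistance-network approach (series):
R_inner film = 1/(h_i·A) = 1/(4.16×24.5) = 0.009812 K/W
R_stainless steel = L/(kA) = 0.0022/(15.8×24.5) = 5.683×10^-6 K/W
R_cellular glass = L/(kA) = 0.065/(0.0386×24.5) = 0.06873 K/W
R_carbon steel = L/(kA) = 0.0026/(41.8×24.5) = 2.539×10^-6 K/W
R_outer film = 1/(h_o·A) = 1/(17.5×24.5) = 0.002332 K/W
R_total = 0.08088 K/W
Q = ΔT / R_total = 196 / 0.08088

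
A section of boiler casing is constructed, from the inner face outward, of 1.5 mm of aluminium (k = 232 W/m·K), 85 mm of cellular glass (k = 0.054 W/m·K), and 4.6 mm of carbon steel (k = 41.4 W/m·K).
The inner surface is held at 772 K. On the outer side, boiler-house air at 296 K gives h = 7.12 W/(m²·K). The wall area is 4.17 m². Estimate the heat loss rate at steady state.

Thermal resistances in series:
R_aluminium = L/(kA) = 0.0015/(232×4.17) = 1.55×10^-6 K/W
R_cellular glass = L/(kA) = 0.085/(0.054×4.17) = 0.3775 K/W
R_carbon steel = L/(kA) = 0.0046/(41.4×4.17) = 2.665×10^-5 K/W
R_outer film = 1/(h_o·A) = 1/(7.12×4.17) = 0.03368 K/W
R_total = 0.4112 K/W
Q = ΔT / R_total = 476 / 0.4112

Q ≈ 1160 W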